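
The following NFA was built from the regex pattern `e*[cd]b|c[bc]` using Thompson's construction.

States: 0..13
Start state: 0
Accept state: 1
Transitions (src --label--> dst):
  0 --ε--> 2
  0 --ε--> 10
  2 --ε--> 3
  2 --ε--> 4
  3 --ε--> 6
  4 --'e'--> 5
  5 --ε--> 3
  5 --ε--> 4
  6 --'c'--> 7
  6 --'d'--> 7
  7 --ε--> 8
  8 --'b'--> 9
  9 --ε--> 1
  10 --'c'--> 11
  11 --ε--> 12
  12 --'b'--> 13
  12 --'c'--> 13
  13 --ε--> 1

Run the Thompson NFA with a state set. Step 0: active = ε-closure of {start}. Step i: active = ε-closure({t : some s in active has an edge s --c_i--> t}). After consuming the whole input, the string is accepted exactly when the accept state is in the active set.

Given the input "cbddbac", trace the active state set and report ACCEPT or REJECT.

Answer: REJECT

Derivation:
start: ε-closure({0}) = {0,2,3,4,6,10}
'c' @ 1: {7,8,11,12}
'b' @ 2: {1,9,13}  [accepting]
'd' @ 3: {}  — no active states
rest 'dbac' ignored (set empty)
final: {}; accept 1 not in set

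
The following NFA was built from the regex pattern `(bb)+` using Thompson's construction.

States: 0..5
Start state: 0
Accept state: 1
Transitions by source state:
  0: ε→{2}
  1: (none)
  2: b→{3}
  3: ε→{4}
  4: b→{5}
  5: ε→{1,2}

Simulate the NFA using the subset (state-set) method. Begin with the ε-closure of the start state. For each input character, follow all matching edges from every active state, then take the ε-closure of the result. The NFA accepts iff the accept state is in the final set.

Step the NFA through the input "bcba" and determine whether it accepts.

Answer: REJECT

Steps:
S₀ = ε-closure({0}) = {0,2}
'b' @ 1: {3,4}
'c' @ 2: {}  — no active states
rest 'ba' ignored (set empty)
final: {}; accept 1 not in set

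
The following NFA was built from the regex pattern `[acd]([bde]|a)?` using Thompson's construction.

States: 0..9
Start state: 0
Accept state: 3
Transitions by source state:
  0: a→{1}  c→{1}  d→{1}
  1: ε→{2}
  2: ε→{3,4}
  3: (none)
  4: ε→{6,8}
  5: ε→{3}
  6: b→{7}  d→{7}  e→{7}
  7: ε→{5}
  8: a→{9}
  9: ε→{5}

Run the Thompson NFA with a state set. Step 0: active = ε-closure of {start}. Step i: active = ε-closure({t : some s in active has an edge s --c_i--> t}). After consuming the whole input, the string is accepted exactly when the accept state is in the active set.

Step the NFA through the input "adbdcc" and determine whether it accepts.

start: ε-closure({0}) = {0}
'a' @ 1: {1,2,3,4,6,8}  [accepting]
'd' @ 2: {3,5,7}  [accepting]
'b' @ 3: {}  — dead — no transitions
rest 'dcc' ignored (set empty)
end set {} — state 3 not in

Answer: REJECT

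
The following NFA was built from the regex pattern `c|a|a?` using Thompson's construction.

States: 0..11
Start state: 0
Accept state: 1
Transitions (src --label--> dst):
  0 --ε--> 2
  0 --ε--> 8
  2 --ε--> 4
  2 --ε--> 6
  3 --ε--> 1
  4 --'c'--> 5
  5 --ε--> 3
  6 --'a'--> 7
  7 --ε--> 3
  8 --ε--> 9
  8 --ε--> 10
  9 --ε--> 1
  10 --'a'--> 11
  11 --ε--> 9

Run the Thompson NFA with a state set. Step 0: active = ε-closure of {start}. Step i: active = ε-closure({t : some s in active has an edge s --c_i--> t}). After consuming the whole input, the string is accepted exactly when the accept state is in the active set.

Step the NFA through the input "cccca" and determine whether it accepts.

initial (ε-close {0}): {0,1,2,4,6,8,9,10}
'c' @ 1: {1,3,5}  ✓accept
'c' @ 2: {}  — dead — no transitions
rest 'cca' ignored (set empty)
after full input: {}  (accept=1 not in)

Answer: REJECT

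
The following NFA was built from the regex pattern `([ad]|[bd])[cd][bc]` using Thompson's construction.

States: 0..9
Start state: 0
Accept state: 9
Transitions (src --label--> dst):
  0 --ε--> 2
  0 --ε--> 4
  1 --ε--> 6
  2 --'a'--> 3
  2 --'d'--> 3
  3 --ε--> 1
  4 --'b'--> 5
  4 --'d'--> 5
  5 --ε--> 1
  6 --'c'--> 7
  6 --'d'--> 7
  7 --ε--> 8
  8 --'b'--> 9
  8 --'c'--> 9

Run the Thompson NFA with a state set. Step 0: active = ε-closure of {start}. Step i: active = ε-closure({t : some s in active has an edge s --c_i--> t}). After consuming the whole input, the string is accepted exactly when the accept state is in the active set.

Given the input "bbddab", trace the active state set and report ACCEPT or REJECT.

S₀ = ε-closure({0}) = {0,2,4}
'b' @ 1: {1,5,6}
'b' @ 2: {}  — dead — no transitions
rest 'ddab' ignored (set empty)
after full input: {}  (accept=9 not in)

Answer: REJECT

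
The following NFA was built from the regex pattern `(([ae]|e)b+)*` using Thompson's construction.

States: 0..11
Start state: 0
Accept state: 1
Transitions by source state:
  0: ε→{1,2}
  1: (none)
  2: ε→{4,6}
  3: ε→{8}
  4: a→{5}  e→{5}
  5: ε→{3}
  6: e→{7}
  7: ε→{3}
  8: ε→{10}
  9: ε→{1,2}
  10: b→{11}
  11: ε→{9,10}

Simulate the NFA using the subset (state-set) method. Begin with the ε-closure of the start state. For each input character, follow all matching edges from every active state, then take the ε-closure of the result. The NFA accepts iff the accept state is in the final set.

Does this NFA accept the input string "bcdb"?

start: ε-closure({0}) = {0,1,2,4,6}
'b' @ 1: {}  — no active states
rest 'cdb' ignored (set empty)
final: {}; accept 1 not in set

Answer: REJECT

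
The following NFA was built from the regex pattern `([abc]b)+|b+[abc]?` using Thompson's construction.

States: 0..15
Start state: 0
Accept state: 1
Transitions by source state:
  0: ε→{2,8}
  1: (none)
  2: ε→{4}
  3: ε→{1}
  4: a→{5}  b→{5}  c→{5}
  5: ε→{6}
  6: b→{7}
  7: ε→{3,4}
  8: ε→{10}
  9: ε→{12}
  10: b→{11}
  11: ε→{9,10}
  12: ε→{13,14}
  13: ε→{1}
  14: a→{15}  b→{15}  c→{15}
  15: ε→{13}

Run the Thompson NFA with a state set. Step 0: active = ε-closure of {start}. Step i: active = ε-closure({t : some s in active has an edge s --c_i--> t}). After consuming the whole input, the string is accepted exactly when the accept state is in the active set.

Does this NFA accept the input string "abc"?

S₀ = ε-closure({0}) = {0,2,4,8,10}
'a' @ 1: {5,6}
'b' @ 2: {1,3,4,7}  [accepting]
'c' @ 3: {5,6}
end set {5,6} — state 1 not in

Answer: REJECT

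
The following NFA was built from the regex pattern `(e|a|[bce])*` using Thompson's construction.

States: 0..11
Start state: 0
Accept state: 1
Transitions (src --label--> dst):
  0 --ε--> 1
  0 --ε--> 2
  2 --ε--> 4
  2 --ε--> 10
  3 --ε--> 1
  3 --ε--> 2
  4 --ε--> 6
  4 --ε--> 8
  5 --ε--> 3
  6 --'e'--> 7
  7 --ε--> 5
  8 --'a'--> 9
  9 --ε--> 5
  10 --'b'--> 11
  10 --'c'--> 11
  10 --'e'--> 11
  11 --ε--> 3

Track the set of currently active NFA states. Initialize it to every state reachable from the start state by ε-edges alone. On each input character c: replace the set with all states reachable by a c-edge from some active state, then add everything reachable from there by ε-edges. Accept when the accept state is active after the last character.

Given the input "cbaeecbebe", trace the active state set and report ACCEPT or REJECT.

start: ε-closure({0}) = {0,1,2,4,6,8,10}
'c' @ 1: {1,2,3,4,6,8,10,11}  ✓accept
'b' @ 2: {1,2,3,4,6,8,10,11}  ✓accept
'a' @ 3: {1,2,3,4,5,6,8,9,10}  ✓accept
'e' @ 4: {1,2,3,4,5,6,7,8,10,11}  ✓accept
'e' @ 5: {1,2,3,4,5,6,7,8,10,11}  ✓accept
'c' @ 6: {1,2,3,4,6,8,10,11}  ✓accept
'b' @ 7: {1,2,3,4,6,8,10,11}  ✓accept
'e' @ 8: {1,2,3,4,5,6,7,8,10,11}  ✓accept
'b' @ 9: {1,2,3,4,6,8,10,11}  ✓accept
'e' @ 10: {1,2,3,4,5,6,7,8,10,11}  ✓accept
after full input: {1,2,3,4,5,6,7,8,10,11}  (accept=1 in)

Answer: ACCEPT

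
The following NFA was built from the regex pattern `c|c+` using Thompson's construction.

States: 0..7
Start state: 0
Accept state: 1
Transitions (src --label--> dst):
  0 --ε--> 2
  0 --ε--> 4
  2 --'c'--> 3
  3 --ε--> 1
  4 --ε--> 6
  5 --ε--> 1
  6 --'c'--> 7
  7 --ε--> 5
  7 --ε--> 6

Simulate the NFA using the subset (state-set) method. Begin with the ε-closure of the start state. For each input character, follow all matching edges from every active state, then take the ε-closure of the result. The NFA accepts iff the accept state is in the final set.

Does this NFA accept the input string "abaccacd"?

S₀ = ε-closure({0}) = {0,2,4,6}
'a' @ 1: {}  — no active states
rest 'baccacd' ignored (set empty)
after full input: {}  (accept=1 not in)

Answer: REJECT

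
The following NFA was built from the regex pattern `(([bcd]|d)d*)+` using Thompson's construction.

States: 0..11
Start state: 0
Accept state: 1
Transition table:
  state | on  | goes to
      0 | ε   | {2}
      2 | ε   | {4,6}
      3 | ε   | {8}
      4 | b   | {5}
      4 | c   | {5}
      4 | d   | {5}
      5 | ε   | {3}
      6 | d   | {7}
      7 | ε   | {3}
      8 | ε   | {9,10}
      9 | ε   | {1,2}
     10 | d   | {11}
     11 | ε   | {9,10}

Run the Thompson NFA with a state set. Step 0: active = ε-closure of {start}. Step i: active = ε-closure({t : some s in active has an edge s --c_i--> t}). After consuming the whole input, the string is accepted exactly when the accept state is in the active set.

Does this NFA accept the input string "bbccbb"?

Answer: ACCEPT

Trace:
start: ε-closure({0}) = {0,2,4,6}
'b' @ 1: {1,2,3,4,5,6,8,9,10}  ✓accept
'b' @ 2: {1,2,3,4,5,6,8,9,10}  ✓accept
'c' @ 3: {1,2,3,4,5,6,8,9,10}  ✓accept
'c' @ 4: {1,2,3,4,5,6,8,9,10}  ✓accept
'b' @ 5: {1,2,3,4,5,6,8,9,10}  ✓accept
'b' @ 6: {1,2,3,4,5,6,8,9,10}  ✓accept
final: {1,2,3,4,5,6,8,9,10}; accept 1 in set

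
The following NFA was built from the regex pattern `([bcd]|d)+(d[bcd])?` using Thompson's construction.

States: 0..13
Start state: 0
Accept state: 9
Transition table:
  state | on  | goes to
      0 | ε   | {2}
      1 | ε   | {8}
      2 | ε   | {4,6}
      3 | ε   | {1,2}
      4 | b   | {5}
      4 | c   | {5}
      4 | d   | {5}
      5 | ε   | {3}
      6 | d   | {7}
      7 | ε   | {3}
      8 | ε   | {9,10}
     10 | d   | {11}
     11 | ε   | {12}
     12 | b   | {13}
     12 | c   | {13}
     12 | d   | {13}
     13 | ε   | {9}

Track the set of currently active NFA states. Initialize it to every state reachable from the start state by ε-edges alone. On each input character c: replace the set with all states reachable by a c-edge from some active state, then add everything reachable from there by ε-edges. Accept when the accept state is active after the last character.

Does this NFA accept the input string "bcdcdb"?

S₀ = ε-closure({0}) = {0,2,4,6}
'b' @ 1: {1,2,3,4,5,6,8,9,10}  (accept∈set)
'c' @ 2: {1,2,3,4,5,6,8,9,10}  (accept∈set)
'd' @ 3: {1,2,3,4,5,6,7,8,9,10,11,12}  (accept∈set)
'c' @ 4: {1,2,3,4,5,6,8,9,10,13}  (accept∈set)
'd' @ 5: {1,2,3,4,5,6,7,8,9,10,11,12}  (accept∈set)
'b' @ 6: {1,2,3,4,5,6,8,9,10,13}  (accept∈set)
final: {1,2,3,4,5,6,8,9,10,13}; accept 9 in set

Answer: ACCEPT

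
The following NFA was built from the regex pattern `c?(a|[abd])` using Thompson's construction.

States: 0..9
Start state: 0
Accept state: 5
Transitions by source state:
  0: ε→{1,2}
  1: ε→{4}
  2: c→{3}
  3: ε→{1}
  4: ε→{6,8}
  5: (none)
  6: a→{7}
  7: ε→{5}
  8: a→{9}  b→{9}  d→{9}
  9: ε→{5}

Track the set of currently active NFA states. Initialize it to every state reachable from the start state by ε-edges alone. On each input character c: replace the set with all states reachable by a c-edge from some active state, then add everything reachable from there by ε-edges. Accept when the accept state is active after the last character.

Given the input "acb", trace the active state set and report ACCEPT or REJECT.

Answer: REJECT

Steps:
S₀ = ε-closure({0}) = {0,1,2,4,6,8}
'a' @ 1: {5,7,9}  [accepting]
'c' @ 2: {}  — no active states
rest 'b' ignored (set empty)
end set {} — state 5 not in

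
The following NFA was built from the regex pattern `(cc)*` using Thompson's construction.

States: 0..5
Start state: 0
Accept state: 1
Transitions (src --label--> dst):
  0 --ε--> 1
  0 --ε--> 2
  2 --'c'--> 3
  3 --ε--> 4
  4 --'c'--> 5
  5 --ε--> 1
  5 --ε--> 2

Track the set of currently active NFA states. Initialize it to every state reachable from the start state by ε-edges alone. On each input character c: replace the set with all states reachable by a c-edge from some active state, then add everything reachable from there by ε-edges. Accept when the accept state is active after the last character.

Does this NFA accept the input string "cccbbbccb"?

S₀ = ε-closure({0}) = {0,1,2}
'c' @ 1: {3,4}
'c' @ 2: {1,2,5}  (accept∈set)
'c' @ 3: {3,4}
'b' @ 4: {}  — no active states
rest 'bbccb' ignored (set empty)
end set {} — state 1 not in

Answer: REJECT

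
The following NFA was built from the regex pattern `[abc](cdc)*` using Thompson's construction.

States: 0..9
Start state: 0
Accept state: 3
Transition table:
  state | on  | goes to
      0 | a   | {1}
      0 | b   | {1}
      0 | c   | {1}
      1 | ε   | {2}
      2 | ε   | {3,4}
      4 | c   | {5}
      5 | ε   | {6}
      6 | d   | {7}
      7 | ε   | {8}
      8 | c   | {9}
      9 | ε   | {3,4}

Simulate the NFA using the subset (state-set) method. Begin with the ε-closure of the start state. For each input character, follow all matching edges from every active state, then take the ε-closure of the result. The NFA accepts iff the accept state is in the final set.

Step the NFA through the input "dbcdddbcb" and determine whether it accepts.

Answer: REJECT

Derivation:
S₀ = ε-closure({0}) = {0}
'd' @ 1: {}  — dead — no transitions
rest 'bcdddbcb' ignored (set empty)
final: {}; accept 3 not in set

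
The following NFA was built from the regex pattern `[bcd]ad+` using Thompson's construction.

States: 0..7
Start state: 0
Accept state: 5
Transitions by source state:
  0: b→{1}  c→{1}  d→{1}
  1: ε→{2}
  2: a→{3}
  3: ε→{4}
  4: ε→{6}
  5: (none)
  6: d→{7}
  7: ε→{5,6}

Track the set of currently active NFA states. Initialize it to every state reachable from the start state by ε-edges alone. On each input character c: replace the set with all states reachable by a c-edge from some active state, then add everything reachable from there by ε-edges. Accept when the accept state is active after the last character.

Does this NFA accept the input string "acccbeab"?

Answer: REJECT

Steps:
S₀ = ε-closure({0}) = {0}
'a' @ 1: {}  — dead — no transitions
rest 'cccbeab' ignored (set empty)
final: {}; accept 5 not in set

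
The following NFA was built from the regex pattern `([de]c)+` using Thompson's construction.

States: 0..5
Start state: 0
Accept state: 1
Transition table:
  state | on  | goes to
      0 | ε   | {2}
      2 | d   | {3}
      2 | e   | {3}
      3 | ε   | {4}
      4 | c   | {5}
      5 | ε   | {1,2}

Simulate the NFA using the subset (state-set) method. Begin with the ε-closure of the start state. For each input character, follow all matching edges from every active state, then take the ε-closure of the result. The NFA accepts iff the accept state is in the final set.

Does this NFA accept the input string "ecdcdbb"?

initial (ε-close {0}): {0,2}
'e' @ 1: {3,4}
'c' @ 2: {1,2,5}  [accepting]
'd' @ 3: {3,4}
'c' @ 4: {1,2,5}  [accepting]
'd' @ 5: {3,4}
'b' @ 6: {}  — no active states
rest 'b' ignored (set empty)
after full input: {}  (accept=1 not in)

Answer: REJECT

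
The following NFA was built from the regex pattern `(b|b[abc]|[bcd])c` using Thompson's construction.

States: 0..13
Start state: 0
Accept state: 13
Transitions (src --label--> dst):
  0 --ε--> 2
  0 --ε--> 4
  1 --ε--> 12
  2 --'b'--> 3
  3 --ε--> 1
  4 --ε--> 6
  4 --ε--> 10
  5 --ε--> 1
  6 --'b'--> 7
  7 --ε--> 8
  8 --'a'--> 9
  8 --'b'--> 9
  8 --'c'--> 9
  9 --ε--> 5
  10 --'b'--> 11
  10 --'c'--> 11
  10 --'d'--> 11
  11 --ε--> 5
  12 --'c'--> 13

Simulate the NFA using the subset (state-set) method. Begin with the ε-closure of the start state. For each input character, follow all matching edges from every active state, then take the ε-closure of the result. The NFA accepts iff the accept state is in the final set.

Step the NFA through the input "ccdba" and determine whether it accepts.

Answer: REJECT

Derivation:
start: ε-closure({0}) = {0,2,4,6,10}
'c' @ 1: {1,5,11,12}
'c' @ 2: {13}  [accepting]
'd' @ 3: {}  — dead — no transitions
rest 'ba' ignored (set empty)
end set {} — state 13 not in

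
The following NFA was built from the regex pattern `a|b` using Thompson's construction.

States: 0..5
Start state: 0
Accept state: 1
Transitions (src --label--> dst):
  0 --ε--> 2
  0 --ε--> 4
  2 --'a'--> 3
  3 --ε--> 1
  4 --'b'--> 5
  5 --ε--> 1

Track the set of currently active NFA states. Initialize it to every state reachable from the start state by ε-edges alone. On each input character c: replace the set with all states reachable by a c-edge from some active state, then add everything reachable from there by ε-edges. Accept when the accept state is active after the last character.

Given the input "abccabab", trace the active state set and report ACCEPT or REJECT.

Answer: REJECT

Trace:
start: ε-closure({0}) = {0,2,4}
'a' @ 1: {1,3}  [accepting]
'b' @ 2: {}  — state set empty
rest 'ccabab' ignored (set empty)
end set {} — state 1 not in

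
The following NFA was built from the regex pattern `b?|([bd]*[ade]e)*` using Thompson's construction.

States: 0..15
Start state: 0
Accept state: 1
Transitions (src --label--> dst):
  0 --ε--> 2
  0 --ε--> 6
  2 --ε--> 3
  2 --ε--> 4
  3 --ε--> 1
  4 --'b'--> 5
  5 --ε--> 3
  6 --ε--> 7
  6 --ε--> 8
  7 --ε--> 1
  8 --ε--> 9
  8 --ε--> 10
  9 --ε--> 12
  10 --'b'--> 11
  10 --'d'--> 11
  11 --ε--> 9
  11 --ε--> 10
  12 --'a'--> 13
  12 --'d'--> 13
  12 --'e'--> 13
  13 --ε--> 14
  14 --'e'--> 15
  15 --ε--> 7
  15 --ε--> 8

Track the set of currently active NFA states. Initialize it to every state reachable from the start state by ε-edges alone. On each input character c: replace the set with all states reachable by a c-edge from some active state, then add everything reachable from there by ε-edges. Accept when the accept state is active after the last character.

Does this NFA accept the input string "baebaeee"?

Answer: ACCEPT

Derivation:
S₀ = ε-closure({0}) = {0,1,2,3,4,6,7,8,9,10,12}
'b' @ 1: {1,3,5,9,10,11,12}  (accept∈set)
'a' @ 2: {13,14}
'e' @ 3: {1,7,8,9,10,12,15}  (accept∈set)
'b' @ 4: {9,10,11,12}
'a' @ 5: {13,14}
'e' @ 6: {1,7,8,9,10,12,15}  (accept∈set)
'e' @ 7: {13,14}
'e' @ 8: {1,7,8,9,10,12,15}  (accept∈set)
after full input: {1,7,8,9,10,12,15}  (accept=1 in)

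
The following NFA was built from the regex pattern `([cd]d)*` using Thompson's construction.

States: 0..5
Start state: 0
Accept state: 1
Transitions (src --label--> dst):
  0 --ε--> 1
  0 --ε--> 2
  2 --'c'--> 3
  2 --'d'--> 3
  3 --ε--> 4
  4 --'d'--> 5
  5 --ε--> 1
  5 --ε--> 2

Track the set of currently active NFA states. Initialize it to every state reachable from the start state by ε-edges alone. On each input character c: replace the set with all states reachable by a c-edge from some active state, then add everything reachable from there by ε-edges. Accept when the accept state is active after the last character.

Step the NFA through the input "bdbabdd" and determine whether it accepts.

S₀ = ε-closure({0}) = {0,1,2}
'b' @ 1: {}  — state set empty
rest 'dbabdd' ignored (set empty)
after full input: {}  (accept=1 not in)

Answer: REJECT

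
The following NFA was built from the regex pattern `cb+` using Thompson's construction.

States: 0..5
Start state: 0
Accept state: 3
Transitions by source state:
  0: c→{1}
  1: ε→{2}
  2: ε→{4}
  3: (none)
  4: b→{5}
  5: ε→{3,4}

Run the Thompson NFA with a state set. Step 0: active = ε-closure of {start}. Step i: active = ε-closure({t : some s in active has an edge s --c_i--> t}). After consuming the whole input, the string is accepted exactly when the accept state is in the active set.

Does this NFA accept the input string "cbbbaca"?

S₀ = ε-closure({0}) = {0}
'c' @ 1: {1,2,4}
'b' @ 2: {3,4,5}  ✓accept
'b' @ 3: {3,4,5}  ✓accept
'b' @ 4: {3,4,5}  ✓accept
'a' @ 5: {}  — state set empty
rest 'ca' ignored (set empty)
final: {}; accept 3 not in set

Answer: REJECT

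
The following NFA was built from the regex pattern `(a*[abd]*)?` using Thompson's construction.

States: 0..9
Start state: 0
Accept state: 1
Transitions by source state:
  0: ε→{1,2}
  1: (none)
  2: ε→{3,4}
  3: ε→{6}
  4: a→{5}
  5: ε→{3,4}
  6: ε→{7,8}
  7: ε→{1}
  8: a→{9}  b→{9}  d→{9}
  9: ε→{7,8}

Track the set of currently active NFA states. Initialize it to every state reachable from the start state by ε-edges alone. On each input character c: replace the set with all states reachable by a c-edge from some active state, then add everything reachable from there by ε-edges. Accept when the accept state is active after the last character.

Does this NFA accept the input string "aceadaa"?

start: ε-closure({0}) = {0,1,2,3,4,6,7,8}
'a' @ 1: {1,3,4,5,6,7,8,9}  (accept∈set)
'c' @ 2: {}  — state set empty
rest 'eadaa' ignored (set empty)
end set {} — state 1 not in

Answer: REJECT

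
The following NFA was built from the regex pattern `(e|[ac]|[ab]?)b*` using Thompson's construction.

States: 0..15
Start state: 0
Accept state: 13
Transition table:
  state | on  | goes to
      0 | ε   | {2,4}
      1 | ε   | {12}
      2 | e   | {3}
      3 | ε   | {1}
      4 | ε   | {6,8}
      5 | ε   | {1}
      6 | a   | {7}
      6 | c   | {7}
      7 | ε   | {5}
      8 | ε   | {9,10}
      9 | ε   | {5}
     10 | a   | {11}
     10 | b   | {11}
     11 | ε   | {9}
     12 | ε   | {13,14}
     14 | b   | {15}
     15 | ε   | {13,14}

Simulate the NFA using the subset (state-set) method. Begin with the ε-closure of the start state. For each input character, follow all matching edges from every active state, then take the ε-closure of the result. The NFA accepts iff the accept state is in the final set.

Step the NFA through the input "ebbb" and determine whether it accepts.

S₀ = ε-closure({0}) = {0,1,2,4,5,6,8,9,10,12,13,14}
'e' @ 1: {1,3,12,13,14}  ✓accept
'b' @ 2: {13,14,15}  ✓accept
'b' @ 3: {13,14,15}  ✓accept
'b' @ 4: {13,14,15}  ✓accept
end set {13,14,15} — state 13 in

Answer: ACCEPT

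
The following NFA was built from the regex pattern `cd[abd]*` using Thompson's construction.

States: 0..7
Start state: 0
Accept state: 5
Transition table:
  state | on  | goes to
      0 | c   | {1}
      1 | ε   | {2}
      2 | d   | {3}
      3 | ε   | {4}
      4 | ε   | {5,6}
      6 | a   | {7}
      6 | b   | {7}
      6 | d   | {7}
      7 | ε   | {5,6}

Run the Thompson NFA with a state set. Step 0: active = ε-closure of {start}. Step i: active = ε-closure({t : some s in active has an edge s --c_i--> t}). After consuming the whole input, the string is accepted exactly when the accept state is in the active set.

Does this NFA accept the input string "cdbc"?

Answer: REJECT

Trace:
S₀ = ε-closure({0}) = {0}
'c' @ 1: {1,2}
'd' @ 2: {3,4,5,6}  (accept∈set)
'b' @ 3: {5,6,7}  (accept∈set)
'c' @ 4: {}  — no active states
final: {}; accept 5 not in set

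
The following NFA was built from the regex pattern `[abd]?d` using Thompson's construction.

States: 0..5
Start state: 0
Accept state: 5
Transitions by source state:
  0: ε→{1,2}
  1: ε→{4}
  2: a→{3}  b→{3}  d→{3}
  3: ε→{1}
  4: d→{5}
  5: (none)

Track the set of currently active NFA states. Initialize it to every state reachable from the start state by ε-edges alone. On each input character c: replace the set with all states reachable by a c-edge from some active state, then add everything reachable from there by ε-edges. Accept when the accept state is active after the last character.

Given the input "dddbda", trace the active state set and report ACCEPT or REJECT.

Answer: REJECT

Derivation:
start: ε-closure({0}) = {0,1,2,4}
'd' @ 1: {1,3,4,5}  [accepting]
'd' @ 2: {5}  [accepting]
'd' @ 3: {}  — state set empty
rest 'bda' ignored (set empty)
after full input: {}  (accept=5 not in)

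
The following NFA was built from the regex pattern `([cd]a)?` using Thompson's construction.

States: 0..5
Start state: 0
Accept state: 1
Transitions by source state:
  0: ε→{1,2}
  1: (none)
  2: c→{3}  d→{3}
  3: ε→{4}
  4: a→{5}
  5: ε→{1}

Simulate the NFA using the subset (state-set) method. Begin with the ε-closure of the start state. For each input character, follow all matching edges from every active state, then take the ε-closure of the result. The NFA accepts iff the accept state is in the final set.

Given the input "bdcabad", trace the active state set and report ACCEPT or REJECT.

S₀ = ε-closure({0}) = {0,1,2}
'b' @ 1: {}  — state set empty
rest 'dcabad' ignored (set empty)
after full input: {}  (accept=1 not in)

Answer: REJECT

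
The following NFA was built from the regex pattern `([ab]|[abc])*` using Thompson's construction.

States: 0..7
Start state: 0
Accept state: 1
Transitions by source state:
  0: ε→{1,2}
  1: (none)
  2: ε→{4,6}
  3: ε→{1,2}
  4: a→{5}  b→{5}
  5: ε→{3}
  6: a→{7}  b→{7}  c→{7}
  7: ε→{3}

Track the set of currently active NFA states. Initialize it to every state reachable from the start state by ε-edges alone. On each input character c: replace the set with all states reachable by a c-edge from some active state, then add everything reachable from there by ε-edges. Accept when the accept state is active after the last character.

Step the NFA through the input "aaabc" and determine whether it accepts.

initial (ε-close {0}): {0,1,2,4,6}
'a' @ 1: {1,2,3,4,5,6,7}  [accepting]
'a' @ 2: {1,2,3,4,5,6,7}  [accepting]
'a' @ 3: {1,2,3,4,5,6,7}  [accepting]
'b' @ 4: {1,2,3,4,5,6,7}  [accepting]
'c' @ 5: {1,2,3,4,6,7}  [accepting]
after full input: {1,2,3,4,6,7}  (accept=1 in)

Answer: ACCEPT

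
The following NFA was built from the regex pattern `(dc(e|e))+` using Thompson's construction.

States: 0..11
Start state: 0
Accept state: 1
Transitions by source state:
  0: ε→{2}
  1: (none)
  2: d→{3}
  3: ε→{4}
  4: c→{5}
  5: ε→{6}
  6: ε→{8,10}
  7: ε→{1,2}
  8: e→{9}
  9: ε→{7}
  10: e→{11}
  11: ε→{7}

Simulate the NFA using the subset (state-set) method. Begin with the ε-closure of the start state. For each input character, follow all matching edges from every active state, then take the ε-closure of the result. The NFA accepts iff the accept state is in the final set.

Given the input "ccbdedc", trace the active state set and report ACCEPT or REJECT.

Answer: REJECT

Trace:
S₀ = ε-closure({0}) = {0,2}
'c' @ 1: {}  — no active states
rest 'cbdedc' ignored (set empty)
end set {} — state 1 not in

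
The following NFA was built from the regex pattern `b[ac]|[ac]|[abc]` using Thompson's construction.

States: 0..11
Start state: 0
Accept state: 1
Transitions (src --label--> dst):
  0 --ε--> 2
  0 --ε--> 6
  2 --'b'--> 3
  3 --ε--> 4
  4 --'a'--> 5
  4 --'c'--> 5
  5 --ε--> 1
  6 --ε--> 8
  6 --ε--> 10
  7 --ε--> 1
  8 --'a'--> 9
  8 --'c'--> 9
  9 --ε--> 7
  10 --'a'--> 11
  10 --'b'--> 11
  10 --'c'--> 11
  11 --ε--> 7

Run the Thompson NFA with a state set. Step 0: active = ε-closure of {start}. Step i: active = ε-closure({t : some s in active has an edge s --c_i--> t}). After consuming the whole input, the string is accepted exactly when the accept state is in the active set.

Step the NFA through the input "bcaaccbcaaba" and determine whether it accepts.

S₀ = ε-closure({0}) = {0,2,6,8,10}
'b' @ 1: {1,3,4,7,11}  ✓accept
'c' @ 2: {1,5}  ✓accept
'a' @ 3: {}  — state set empty
rest 'accbcaaba' ignored (set empty)
end set {} — state 1 not in

Answer: REJECT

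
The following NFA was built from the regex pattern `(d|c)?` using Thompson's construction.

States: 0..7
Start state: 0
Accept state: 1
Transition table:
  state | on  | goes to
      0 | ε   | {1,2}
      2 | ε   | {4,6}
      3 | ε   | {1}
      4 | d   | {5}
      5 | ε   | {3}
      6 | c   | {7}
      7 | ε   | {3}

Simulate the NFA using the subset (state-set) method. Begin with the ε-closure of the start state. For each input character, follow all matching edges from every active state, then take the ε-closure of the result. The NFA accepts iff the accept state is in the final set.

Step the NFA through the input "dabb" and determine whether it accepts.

Answer: REJECT

Derivation:
S₀ = ε-closure({0}) = {0,1,2,4,6}
'd' @ 1: {1,3,5}  ✓accept
'a' @ 2: {}  — dead — no transitions
rest 'bb' ignored (set empty)
final: {}; accept 1 not in set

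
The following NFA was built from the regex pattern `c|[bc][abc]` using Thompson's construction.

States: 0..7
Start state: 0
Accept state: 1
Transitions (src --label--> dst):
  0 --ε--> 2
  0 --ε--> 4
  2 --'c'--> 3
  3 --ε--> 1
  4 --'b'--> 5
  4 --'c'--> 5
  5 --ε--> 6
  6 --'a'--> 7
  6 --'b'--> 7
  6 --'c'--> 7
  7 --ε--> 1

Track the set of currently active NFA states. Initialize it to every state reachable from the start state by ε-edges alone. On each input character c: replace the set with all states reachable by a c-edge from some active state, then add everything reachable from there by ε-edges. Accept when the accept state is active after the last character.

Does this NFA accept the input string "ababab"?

start: ε-closure({0}) = {0,2,4}
'a' @ 1: {}  — dead — no transitions
rest 'babab' ignored (set empty)
final: {}; accept 1 not in set

Answer: REJECT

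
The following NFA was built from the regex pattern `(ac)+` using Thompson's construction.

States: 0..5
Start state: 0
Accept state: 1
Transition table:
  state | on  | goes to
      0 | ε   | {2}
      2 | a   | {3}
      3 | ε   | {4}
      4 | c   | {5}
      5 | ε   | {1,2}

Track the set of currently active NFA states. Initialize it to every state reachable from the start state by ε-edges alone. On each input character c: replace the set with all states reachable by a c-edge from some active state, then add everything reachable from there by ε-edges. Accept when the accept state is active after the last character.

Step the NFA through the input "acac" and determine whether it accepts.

Answer: ACCEPT

Steps:
S₀ = ε-closure({0}) = {0,2}
'a' @ 1: {3,4}
'c' @ 2: {1,2,5}  [accepting]
'a' @ 3: {3,4}
'c' @ 4: {1,2,5}  [accepting]
end set {1,2,5} — state 1 in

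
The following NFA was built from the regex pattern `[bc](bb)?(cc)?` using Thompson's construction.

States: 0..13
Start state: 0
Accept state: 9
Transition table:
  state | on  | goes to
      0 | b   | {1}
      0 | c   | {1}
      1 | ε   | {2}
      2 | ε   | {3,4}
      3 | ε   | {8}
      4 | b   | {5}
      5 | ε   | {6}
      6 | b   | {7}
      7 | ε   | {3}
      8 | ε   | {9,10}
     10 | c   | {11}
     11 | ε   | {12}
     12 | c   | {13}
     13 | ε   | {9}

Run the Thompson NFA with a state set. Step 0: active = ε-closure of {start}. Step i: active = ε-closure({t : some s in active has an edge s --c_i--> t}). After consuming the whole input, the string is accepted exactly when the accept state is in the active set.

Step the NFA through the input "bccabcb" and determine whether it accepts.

initial (ε-close {0}): {0}
'b' @ 1: {1,2,3,4,8,9,10}  [accepting]
'c' @ 2: {11,12}
'c' @ 3: {9,13}  [accepting]
'a' @ 4: {}  — state set empty
rest 'bcb' ignored (set empty)
end set {} — state 9 not in

Answer: REJECT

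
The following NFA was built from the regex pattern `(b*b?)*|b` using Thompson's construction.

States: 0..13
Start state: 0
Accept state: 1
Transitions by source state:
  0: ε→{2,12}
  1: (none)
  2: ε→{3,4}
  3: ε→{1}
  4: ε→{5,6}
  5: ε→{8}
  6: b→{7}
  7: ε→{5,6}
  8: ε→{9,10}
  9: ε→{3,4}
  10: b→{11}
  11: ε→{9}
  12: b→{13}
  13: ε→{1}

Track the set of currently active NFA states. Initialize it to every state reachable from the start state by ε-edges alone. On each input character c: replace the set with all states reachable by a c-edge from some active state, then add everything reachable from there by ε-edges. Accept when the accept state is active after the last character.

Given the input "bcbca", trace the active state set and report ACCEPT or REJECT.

S₀ = ε-closure({0}) = {0,1,2,3,4,5,6,8,9,10,12}
'b' @ 1: {1,3,4,5,6,7,8,9,10,11,13}  ✓accept
'c' @ 2: {}  — no active states
rest 'bca' ignored (set empty)
final: {}; accept 1 not in set

Answer: REJECT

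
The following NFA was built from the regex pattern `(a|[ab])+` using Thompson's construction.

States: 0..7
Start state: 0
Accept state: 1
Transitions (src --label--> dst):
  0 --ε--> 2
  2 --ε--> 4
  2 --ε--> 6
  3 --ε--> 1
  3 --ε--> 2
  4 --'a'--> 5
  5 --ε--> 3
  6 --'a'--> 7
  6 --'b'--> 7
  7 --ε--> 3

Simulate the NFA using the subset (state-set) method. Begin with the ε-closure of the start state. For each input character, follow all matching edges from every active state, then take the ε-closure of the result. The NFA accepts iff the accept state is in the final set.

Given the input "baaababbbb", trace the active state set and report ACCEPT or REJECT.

Answer: ACCEPT

Derivation:
initial (ε-close {0}): {0,2,4,6}
'b' @ 1: {1,2,3,4,6,7}  [accepting]
'a' @ 2: {1,2,3,4,5,6,7}  [accepting]
'a' @ 3: {1,2,3,4,5,6,7}  [accepting]
'a' @ 4: {1,2,3,4,5,6,7}  [accepting]
'b' @ 5: {1,2,3,4,6,7}  [accepting]
'a' @ 6: {1,2,3,4,5,6,7}  [accepting]
'b' @ 7: {1,2,3,4,6,7}  [accepting]
'b' @ 8: {1,2,3,4,6,7}  [accepting]
'b' @ 9: {1,2,3,4,6,7}  [accepting]
'b' @ 10: {1,2,3,4,6,7}  [accepting]
end set {1,2,3,4,6,7} — state 1 in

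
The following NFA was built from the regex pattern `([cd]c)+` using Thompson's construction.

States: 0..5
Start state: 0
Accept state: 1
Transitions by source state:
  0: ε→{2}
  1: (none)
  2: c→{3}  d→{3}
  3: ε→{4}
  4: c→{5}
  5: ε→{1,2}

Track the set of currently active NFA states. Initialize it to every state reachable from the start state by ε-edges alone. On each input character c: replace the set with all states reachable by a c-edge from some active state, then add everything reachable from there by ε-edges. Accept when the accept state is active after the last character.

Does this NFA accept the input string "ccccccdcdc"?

start: ε-closure({0}) = {0,2}
'c' @ 1: {3,4}
'c' @ 2: {1,2,5}  ✓accept
'c' @ 3: {3,4}
'c' @ 4: {1,2,5}  ✓accept
'c' @ 5: {3,4}
'c' @ 6: {1,2,5}  ✓accept
'd' @ 7: {3,4}
'c' @ 8: {1,2,5}  ✓accept
'd' @ 9: {3,4}
'c' @ 10: {1,2,5}  ✓accept
final: {1,2,5}; accept 1 in set

Answer: ACCEPT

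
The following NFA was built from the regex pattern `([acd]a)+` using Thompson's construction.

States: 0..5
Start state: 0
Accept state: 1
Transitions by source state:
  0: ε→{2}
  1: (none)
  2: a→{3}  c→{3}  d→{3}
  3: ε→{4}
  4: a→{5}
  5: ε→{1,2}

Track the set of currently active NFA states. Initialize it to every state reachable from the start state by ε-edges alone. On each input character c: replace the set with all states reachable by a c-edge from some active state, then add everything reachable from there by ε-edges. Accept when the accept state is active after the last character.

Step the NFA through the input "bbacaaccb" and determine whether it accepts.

Answer: REJECT

Steps:
start: ε-closure({0}) = {0,2}
'b' @ 1: {}  — dead — no transitions
rest 'bacaaccb' ignored (set empty)
after full input: {}  (accept=1 not in)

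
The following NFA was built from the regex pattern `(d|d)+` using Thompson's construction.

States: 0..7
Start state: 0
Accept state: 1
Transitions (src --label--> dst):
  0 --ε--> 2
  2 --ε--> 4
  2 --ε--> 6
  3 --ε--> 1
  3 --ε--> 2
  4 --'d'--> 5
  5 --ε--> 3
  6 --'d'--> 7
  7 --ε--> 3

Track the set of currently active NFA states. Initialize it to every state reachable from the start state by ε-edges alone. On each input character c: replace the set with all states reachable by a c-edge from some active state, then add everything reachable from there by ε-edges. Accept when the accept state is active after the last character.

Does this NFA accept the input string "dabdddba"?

S₀ = ε-closure({0}) = {0,2,4,6}
'd' @ 1: {1,2,3,4,5,6,7}  [accepting]
'a' @ 2: {}  — state set empty
rest 'bdddba' ignored (set empty)
end set {} — state 1 not in

Answer: REJECT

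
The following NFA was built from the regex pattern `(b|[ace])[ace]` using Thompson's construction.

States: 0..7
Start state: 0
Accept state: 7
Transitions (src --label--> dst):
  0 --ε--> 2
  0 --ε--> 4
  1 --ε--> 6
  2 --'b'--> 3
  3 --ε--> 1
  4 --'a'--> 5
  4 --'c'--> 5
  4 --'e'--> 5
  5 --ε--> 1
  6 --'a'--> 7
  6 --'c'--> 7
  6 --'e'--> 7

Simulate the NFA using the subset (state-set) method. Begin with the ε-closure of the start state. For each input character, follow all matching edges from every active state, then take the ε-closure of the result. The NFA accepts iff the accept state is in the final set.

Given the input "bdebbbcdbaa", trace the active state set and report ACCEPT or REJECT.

Answer: REJECT

Derivation:
initial (ε-close {0}): {0,2,4}
'b' @ 1: {1,3,6}
'd' @ 2: {}  — state set empty
rest 'ebbbcdbaa' ignored (set empty)
end set {} — state 7 not in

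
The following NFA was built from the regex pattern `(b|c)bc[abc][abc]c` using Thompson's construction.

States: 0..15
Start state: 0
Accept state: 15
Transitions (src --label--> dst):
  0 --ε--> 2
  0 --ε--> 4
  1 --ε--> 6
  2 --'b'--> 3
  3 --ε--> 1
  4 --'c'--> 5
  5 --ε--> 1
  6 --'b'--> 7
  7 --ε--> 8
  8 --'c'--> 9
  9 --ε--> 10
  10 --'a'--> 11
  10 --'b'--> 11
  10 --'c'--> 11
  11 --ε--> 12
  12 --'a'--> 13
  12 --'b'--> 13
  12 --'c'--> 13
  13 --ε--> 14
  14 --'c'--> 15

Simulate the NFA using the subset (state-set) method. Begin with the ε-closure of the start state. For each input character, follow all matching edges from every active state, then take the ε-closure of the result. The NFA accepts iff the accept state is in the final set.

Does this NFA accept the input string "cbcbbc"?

Answer: ACCEPT

Steps:
start: ε-closure({0}) = {0,2,4}
'c' @ 1: {1,5,6}
'b' @ 2: {7,8}
'c' @ 3: {9,10}
'b' @ 4: {11,12}
'b' @ 5: {13,14}
'c' @ 6: {15}  ✓accept
final: {15}; accept 15 in set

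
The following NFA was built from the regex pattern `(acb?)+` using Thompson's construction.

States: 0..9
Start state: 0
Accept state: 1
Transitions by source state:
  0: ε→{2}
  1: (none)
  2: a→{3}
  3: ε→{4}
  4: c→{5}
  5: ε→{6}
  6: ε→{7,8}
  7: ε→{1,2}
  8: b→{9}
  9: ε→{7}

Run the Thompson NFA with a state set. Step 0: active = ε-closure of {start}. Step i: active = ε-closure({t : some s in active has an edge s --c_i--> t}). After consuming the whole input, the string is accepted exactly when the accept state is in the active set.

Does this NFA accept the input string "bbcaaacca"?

S₀ = ε-closure({0}) = {0,2}
'b' @ 1: {}  — state set empty
rest 'bcaaacca' ignored (set empty)
after full input: {}  (accept=1 not in)

Answer: REJECT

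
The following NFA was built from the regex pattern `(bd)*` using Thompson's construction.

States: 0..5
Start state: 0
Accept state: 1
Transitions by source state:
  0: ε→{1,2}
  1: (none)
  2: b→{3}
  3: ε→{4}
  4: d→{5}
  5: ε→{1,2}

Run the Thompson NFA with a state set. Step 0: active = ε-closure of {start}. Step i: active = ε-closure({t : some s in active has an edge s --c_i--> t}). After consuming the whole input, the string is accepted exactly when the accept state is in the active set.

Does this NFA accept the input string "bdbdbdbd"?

Answer: ACCEPT

Steps:
start: ε-closure({0}) = {0,1,2}
'b' @ 1: {3,4}
'd' @ 2: {1,2,5}  ✓accept
'b' @ 3: {3,4}
'd' @ 4: {1,2,5}  ✓accept
'b' @ 5: {3,4}
'd' @ 6: {1,2,5}  ✓accept
'b' @ 7: {3,4}
'd' @ 8: {1,2,5}  ✓accept
final: {1,2,5}; accept 1 in set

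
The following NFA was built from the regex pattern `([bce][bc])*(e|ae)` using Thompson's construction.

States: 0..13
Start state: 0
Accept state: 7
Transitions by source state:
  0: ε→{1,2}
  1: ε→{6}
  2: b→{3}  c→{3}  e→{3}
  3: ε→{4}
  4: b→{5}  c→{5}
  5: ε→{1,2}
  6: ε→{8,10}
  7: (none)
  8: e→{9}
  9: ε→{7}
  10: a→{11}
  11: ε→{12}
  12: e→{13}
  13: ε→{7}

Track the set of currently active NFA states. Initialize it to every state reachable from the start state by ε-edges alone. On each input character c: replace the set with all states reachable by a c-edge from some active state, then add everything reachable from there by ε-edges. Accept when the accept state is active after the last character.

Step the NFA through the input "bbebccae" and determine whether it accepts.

Answer: ACCEPT

Steps:
start: ε-closure({0}) = {0,1,2,6,8,10}
'b' @ 1: {3,4}
'b' @ 2: {1,2,5,6,8,10}
'e' @ 3: {3,4,7,9}  (accept∈set)
'b' @ 4: {1,2,5,6,8,10}
'c' @ 5: {3,4}
'c' @ 6: {1,2,5,6,8,10}
'a' @ 7: {11,12}
'e' @ 8: {7,13}  (accept∈set)
final: {7,13}; accept 7 in set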